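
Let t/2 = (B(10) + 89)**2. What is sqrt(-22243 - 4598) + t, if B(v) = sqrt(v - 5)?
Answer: 15852 + 356*sqrt(5) + I*sqrt(26841) ≈ 16648.0 + 163.83*I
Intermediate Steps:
B(v) = sqrt(-5 + v)
t = 2*(89 + sqrt(5))**2 (t = 2*(sqrt(-5 + 10) + 89)**2 = 2*(sqrt(5) + 89)**2 = 2*(89 + sqrt(5))**2 ≈ 16648.)
sqrt(-22243 - 4598) + t = sqrt(-22243 - 4598) + (15852 + 356*sqrt(5)) = sqrt(-26841) + (15852 + 356*sqrt(5)) = I*sqrt(26841) + (15852 + 356*sqrt(5)) = 15852 + 356*sqrt(5) + I*sqrt(26841)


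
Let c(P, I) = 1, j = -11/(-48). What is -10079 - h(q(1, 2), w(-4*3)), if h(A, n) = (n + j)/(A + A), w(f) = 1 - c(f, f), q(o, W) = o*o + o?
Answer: -1935179/192 ≈ -10079.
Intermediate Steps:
j = 11/48 (j = -11*(-1/48) = 11/48 ≈ 0.22917)
q(o, W) = o + o² (q(o, W) = o² + o = o + o²)
w(f) = 0 (w(f) = 1 - 1*1 = 1 - 1 = 0)
h(A, n) = (11/48 + n)/(2*A) (h(A, n) = (n + 11/48)/(A + A) = (11/48 + n)/((2*A)) = (11/48 + n)*(1/(2*A)) = (11/48 + n)/(2*A))
-10079 - h(q(1, 2), w(-4*3)) = -10079 - (11 + 48*0)/(96*(1*(1 + 1))) = -10079 - (11 + 0)/(96*(1*2)) = -10079 - 11/(96*2) = -10079 - 1*11/192 = -10079 - 11/192 = -1935179/192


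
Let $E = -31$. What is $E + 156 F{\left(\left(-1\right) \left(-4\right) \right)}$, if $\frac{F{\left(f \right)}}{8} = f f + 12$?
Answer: $34913$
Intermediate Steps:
$F{\left(f \right)} = 96 + 8 f^{2}$ ($F{\left(f \right)} = 8 \left(f f + 12\right) = 8 \left(f^{2} + 12\right) = 8 \left(12 + f^{2}\right) = 96 + 8 f^{2}$)
$E + 156 F{\left(\left(-1\right) \left(-4\right) \right)} = -31 + 156 \left(96 + 8 \left(\left(-1\right) \left(-4\right)\right)^{2}\right) = -31 + 156 \left(96 + 8 \cdot 4^{2}\right) = -31 + 156 \left(96 + 8 \cdot 16\right) = -31 + 156 \left(96 + 128\right) = -31 + 156 \cdot 224 = -31 + 34944 = 34913$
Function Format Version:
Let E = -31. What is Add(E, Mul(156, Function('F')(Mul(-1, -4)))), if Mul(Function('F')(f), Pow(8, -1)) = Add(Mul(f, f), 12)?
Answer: 34913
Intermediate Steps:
Function('F')(f) = Add(96, Mul(8, Pow(f, 2))) (Function('F')(f) = Mul(8, Add(Mul(f, f), 12)) = Mul(8, Add(Pow(f, 2), 12)) = Mul(8, Add(12, Pow(f, 2))) = Add(96, Mul(8, Pow(f, 2))))
Add(E, Mul(156, Function('F')(Mul(-1, -4)))) = Add(-31, Mul(156, Add(96, Mul(8, Pow(Mul(-1, -4), 2))))) = Add(-31, Mul(156, Add(96, Mul(8, Pow(4, 2))))) = Add(-31, Mul(156, Add(96, Mul(8, 16)))) = Add(-31, Mul(156, Add(96, 128))) = Add(-31, Mul(156, 224)) = Add(-31, 34944) = 34913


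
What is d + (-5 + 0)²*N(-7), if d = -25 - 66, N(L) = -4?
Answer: -191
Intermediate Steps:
d = -91
d + (-5 + 0)²*N(-7) = -91 + (-5 + 0)²*(-4) = -91 + (-5)²*(-4) = -91 + 25*(-4) = -91 - 100 = -191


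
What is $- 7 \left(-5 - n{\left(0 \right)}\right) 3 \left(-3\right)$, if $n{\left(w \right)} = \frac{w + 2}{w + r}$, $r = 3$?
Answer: $-357$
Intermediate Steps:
$n{\left(w \right)} = \frac{2 + w}{3 + w}$ ($n{\left(w \right)} = \frac{w + 2}{w + 3} = \frac{2 + w}{3 + w}$)
$- 7 \left(-5 - n{\left(0 \right)}\right) 3 \left(-3\right) = - 7 \left(-5 - \frac{2 + 0}{3 + 0}\right) 3 \left(-3\right) = - 7 \left(-5 - \frac{1}{3} \cdot 2\right) \left(-9\right) = - 7 \left(-5 - \frac{2}{3}\right) \left(-9\right) = \left(-7\right) \left(- \frac{17}{3}\right) \left(-9\right) = \frac{119}{3} \left(-9\right) = -357$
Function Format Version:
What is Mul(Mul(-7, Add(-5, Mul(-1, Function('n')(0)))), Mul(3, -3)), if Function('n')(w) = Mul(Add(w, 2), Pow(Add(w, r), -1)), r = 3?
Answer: -357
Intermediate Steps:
Function('n')(w) = Mul(Pow(Add(3, w), -1), Add(2, w)) (Function('n')(w) = Mul(Add(w, 2), Pow(Add(w, 3), -1)) = Mul(Add(2, w), Pow(Add(3, w), -1)) = Mul(Pow(Add(3, w), -1), Add(2, w)))
Mul(Mul(-7, Add(-5, Mul(-1, Function('n')(0)))), Mul(3, -3)) = Mul(Mul(-7, Add(-5, Mul(-1, Mul(Pow(Add(3, 0), -1), Add(2, 0))))), Mul(3, -3)) = Mul(Mul(-7, Add(-5, Mul(-1, Mul(Pow(3, -1), 2)))), -9) = Mul(Mul(-7, Add(-5, Mul(-1, Mul(Rational(1, 3), 2)))), -9) = Mul(Mul(-7, Add(-5, Mul(-1, Rational(2, 3)))), -9) = Mul(Mul(-7, Add(-5, Rational(-2, 3))), -9) = Mul(Mul(-7, Rational(-17, 3)), -9) = Mul(Rational(119, 3), -9) = -357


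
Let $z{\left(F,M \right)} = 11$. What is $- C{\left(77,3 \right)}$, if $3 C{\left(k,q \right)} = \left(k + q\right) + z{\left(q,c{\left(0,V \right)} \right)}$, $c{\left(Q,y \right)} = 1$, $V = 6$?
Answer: $- \frac{91}{3} \approx -30.333$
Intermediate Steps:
$C{\left(k,q \right)} = \frac{11}{3} + \frac{k}{3} + \frac{q}{3}$ ($C{\left(k,q \right)} = \frac{\left(k + q\right) + 11}{3} = \frac{11 + k + q}{3} = \frac{11}{3} + \frac{k}{3} + \frac{q}{3}$)
$- C{\left(77,3 \right)} = - (\frac{11}{3} + \frac{1}{3} \cdot 77 + \frac{1}{3} \cdot 3) = - (\frac{11}{3} + \frac{77}{3} + 1) = \left(-1\right) \frac{91}{3} = - \frac{91}{3}$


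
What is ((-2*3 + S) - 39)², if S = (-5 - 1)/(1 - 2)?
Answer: 1521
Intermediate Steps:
S = 6 (S = -6/(-1) = -6*(-1) = 6)
((-2*3 + S) - 39)² = ((-2*3 + 6) - 39)² = ((-6 + 6) - 39)² = (0 - 39)² = (-39)² = 1521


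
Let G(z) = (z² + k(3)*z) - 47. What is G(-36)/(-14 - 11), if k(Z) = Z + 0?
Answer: -1141/25 ≈ -45.640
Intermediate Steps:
k(Z) = Z
G(z) = -47 + z² + 3*z (G(z) = (z² + 3*z) - 47 = -47 + z² + 3*z)
G(-36)/(-14 - 11) = (-47 + (-36)² + 3*(-36))/(-14 - 11) = (-47 + 1296 - 108)/(-25) = -1/25*1141 = -1141/25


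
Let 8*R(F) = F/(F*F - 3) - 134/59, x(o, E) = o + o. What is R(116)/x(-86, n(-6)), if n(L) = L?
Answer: 897929/546084176 ≈ 0.0016443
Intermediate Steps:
x(o, E) = 2*o
R(F) = -67/236 + F/(8*(-3 + F²)) (R(F) = (F/(F*F - 3) - 134/59)/8 = (F/(F² - 3) - 134*1/59)/8 = (F/(-3 + F²) - 134/59)/8 = (-134/59 + F/(-3 + F²))/8 = -67/236 + F/(8*(-3 + F²)))
R(116)/x(-86, n(-6)) = ((402 - 134*116² + 59*116)/(472*(-3 + 116²)))/((2*(-86))) = ((402 - 134*13456 + 6844)/(472*(-3 + 13456)))/(-172) = ((1/472)*(402 - 1803104 + 6844)/13453)*(-1/172) = ((1/472)*(1/13453)*(-1795858))*(-1/172) = -897929/3174908*(-1/172) = 897929/546084176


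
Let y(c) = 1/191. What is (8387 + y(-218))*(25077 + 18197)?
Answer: 69321399532/191 ≈ 3.6294e+8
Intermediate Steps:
y(c) = 1/191
(8387 + y(-218))*(25077 + 18197) = (8387 + 1/191)*(25077 + 18197) = (1601918/191)*43274 = 69321399532/191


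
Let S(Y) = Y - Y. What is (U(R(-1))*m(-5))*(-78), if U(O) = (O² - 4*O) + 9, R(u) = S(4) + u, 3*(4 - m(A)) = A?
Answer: -6188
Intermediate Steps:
m(A) = 4 - A/3
S(Y) = 0
R(u) = u (R(u) = 0 + u = u)
U(O) = 9 + O² - 4*O
(U(R(-1))*m(-5))*(-78) = ((9 + (-1)² - 4*(-1))*(4 - ⅓*(-5)))*(-78) = ((9 + 1 + 4)*(4 + 5/3))*(-78) = (14*(17/3))*(-78) = (238/3)*(-78) = -6188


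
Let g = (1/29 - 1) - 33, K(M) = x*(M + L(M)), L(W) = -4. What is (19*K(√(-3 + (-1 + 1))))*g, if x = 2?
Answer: 149720/29 - 37430*I*√3/29 ≈ 5162.8 - 2235.5*I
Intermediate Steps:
K(M) = -8 + 2*M (K(M) = 2*(M - 4) = 2*(-4 + M) = -8 + 2*M)
g = -985/29 (g = (1/29 - 1) - 33 = -28/29 - 33 = -985/29 ≈ -33.966)
(19*K(√(-3 + (-1 + 1))))*g = (19*(-8 + 2*√(-3 + (-1 + 1))))*(-985/29) = (19*(-8 + 2*√(-3 + 0)))*(-985/29) = (19*(-8 + 2*√(-3)))*(-985/29) = (19*(-8 + 2*(I*√3)))*(-985/29) = (19*(-8 + 2*I*√3))*(-985/29) = (-152 + 38*I*√3)*(-985/29) = 149720/29 - 37430*I*√3/29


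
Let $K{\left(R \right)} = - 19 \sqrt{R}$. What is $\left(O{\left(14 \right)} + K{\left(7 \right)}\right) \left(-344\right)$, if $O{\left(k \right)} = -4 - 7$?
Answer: $3784 + 6536 \sqrt{7} \approx 21077.0$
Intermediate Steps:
$O{\left(k \right)} = -11$ ($O{\left(k \right)} = -4 - 7 = -11$)
$\left(O{\left(14 \right)} + K{\left(7 \right)}\right) \left(-344\right) = \left(-11 - 19 \sqrt{7}\right) \left(-344\right) = 3784 + 6536 \sqrt{7}$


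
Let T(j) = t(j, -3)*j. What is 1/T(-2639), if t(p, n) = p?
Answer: 1/6964321 ≈ 1.4359e-7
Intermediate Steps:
T(j) = j² (T(j) = j*j = j²)
1/T(-2639) = 1/((-2639)²) = 1/6964321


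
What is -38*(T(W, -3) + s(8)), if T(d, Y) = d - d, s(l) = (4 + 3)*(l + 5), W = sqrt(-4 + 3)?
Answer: -3458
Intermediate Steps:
W = I (W = sqrt(-1) = I ≈ 1.0*I)
s(l) = 35 + 7*l (s(l) = 7*(5 + l) = 35 + 7*l)
T(d, Y) = 0
-38*(T(W, -3) + s(8)) = -38*(0 + (35 + 7*8)) = -38*(0 + (35 + 56)) = -38*(0 + 91) = -38*91 = -3458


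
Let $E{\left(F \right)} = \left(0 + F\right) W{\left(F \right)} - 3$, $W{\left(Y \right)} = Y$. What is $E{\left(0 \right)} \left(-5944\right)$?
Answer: $17832$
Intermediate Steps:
$E{\left(F \right)} = -3 + F^{2}$ ($E{\left(F \right)} = \left(0 + F\right) F - 3 = F F - 3 = F^{2} - 3 = -3 + F^{2}$)
$E{\left(0 \right)} \left(-5944\right) = \left(-3 + 0^{2}\right) \left(-5944\right) = \left(-3 + 0\right) \left(-5944\right) = \left(-3\right) \left(-5944\right) = 17832$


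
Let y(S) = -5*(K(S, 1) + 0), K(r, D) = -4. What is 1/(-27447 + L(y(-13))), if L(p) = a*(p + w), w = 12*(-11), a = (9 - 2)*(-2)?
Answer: -1/25879 ≈ -3.8641e-5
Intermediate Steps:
a = -14 (a = 7*(-2) = -14)
w = -132
y(S) = 20 (y(S) = -5*(-4 + 0) = -5*(-4) = 20)
L(p) = 1848 - 14*p (L(p) = -14*(p - 132) = -14*(-132 + p) = 1848 - 14*p)
1/(-27447 + L(y(-13))) = 1/(-27447 + (1848 - 14*20)) = 1/(-27447 + (1848 - 280)) = 1/(-27447 + 1568) = 1/(-25879) = -1/25879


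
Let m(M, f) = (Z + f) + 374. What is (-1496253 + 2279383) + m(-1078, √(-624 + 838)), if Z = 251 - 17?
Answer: 783738 + √214 ≈ 7.8375e+5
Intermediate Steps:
Z = 234
m(M, f) = 608 + f (m(M, f) = (234 + f) + 374 = 608 + f)
(-1496253 + 2279383) + m(-1078, √(-624 + 838)) = (-1496253 + 2279383) + (608 + √(-624 + 838)) = 783130 + (608 + √214) = 783738 + √214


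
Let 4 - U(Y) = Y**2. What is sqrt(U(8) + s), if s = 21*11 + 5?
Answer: 4*sqrt(11) ≈ 13.266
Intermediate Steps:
U(Y) = 4 - Y**2
s = 236 (s = 231 + 5 = 236)
sqrt(U(8) + s) = sqrt((4 - 1*8**2) + 236) = sqrt((4 - 1*64) + 236) = sqrt((4 - 64) + 236) = sqrt(-60 + 236) = sqrt(176) = 4*sqrt(11)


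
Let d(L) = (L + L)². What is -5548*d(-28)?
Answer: -17398528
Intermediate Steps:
d(L) = 4*L² (d(L) = (2*L)² = 4*L²)
-5548*d(-28) = -22192*(-28)² = -22192*784 = -5548*3136 = -17398528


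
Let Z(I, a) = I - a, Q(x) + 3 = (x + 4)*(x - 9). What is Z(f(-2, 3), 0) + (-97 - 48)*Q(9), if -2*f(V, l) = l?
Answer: 867/2 ≈ 433.50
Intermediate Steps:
f(V, l) = -l/2
Q(x) = -3 + (-9 + x)*(4 + x) (Q(x) = -3 + (x + 4)*(x - 9) = -3 + (4 + x)*(-9 + x) = -3 + (-9 + x)*(4 + x))
Z(f(-2, 3), 0) + (-97 - 48)*Q(9) = (-½*3 - 1*0) + (-97 - 48)*(-39 + 9² - 5*9) = (-3/2 + 0) - 145*(-39 + 81 - 45) = -3/2 - 145*(-3) = -3/2 + 435 = 867/2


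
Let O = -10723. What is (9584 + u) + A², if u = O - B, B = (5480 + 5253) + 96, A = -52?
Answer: -9264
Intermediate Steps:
B = 10829 (B = 10733 + 96 = 10829)
u = -21552 (u = -10723 - 1*10829 = -10723 - 10829 = -21552)
(9584 + u) + A² = (9584 - 21552) + (-52)² = -11968 + 2704 = -9264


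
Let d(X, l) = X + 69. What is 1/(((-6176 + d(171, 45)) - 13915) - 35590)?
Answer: -1/55441 ≈ -1.8037e-5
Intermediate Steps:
d(X, l) = 69 + X
1/(((-6176 + d(171, 45)) - 13915) - 35590) = 1/(((-6176 + (69 + 171)) - 13915) - 35590) = 1/(((-6176 + 240) - 13915) - 35590) = 1/((-5936 - 13915) - 35590) = 1/(-19851 - 35590) = 1/(-55441) = -1/55441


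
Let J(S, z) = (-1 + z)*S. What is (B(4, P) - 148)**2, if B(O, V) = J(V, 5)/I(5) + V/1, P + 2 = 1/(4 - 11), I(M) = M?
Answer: 1129969/49 ≈ 23061.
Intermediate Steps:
J(S, z) = S*(-1 + z)
P = -15/7 (P = -2 + 1/(4 - 11) = -2 + 1/(-7) = -2 - 1/7 = -15/7 ≈ -2.1429)
B(O, V) = 9*V/5 (B(O, V) = (V*(-1 + 5))/5 + V/1 = (V*4)*(1/5) + V*1 = (4*V)*(1/5) + V = 4*V/5 + V = 9*V/5)
(B(4, P) - 148)**2 = ((9/5)*(-15/7) - 148)**2 = (-27/7 - 148)**2 = (-1063/7)**2 = 1129969/49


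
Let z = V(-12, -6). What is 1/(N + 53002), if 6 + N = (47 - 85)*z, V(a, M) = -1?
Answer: 1/53034 ≈ 1.8856e-5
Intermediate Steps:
z = -1
N = 32 (N = -6 + (47 - 85)*(-1) = -6 - 38*(-1) = -6 + 38 = 32)
1/(N + 53002) = 1/(32 + 53002) = 1/53034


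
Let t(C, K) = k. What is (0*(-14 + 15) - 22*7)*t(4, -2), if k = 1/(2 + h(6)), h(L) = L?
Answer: -77/4 ≈ -19.250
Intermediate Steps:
k = ⅛ (k = 1/(2 + 6) = 1/8 = ⅛ ≈ 0.12500)
t(C, K) = ⅛
(0*(-14 + 15) - 22*7)*t(4, -2) = (0*(-14 + 15) - 22*7)*(⅛) = (0*1 - 154)*(⅛) = (0 - 154)*(⅛) = -154*⅛ = -77/4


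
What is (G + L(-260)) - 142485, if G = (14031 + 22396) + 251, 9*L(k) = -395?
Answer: -952658/9 ≈ -1.0585e+5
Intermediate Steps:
L(k) = -395/9 (L(k) = (1/9)*(-395) = -395/9)
G = 36678 (G = 36427 + 251 = 36678)
(G + L(-260)) - 142485 = (36678 - 395/9) - 142485 = 329707/9 - 142485 = -952658/9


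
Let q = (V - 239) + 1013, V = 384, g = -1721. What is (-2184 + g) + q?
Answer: -2747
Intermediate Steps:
q = 1158 (q = (384 - 239) + 1013 = 145 + 1013 = 1158)
(-2184 + g) + q = (-2184 - 1721) + 1158 = -3905 + 1158 = -2747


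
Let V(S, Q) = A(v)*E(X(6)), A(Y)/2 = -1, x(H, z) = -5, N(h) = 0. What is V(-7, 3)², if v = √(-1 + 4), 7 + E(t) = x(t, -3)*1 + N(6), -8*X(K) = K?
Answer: 576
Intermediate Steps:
X(K) = -K/8
E(t) = -12 (E(t) = -7 + (-5*1 + 0) = -7 + (-5 + 0) = -7 - 5 = -12)
v = √3 ≈ 1.7320
A(Y) = -2 (A(Y) = 2*(-1) = -2)
V(S, Q) = 24 (V(S, Q) = -2*(-12) = 24)
V(-7, 3)² = 24² = 576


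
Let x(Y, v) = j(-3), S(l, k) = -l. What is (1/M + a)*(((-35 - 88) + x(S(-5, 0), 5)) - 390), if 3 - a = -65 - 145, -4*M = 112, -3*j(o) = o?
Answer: -763264/7 ≈ -1.0904e+5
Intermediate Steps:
j(o) = -o/3
x(Y, v) = 1 (x(Y, v) = -⅓*(-3) = 1)
M = -28 (M = -¼*112 = -28)
a = 213 (a = 3 - (-65 - 145) = 3 - 1*(-210) = 3 + 210 = 213)
(1/M + a)*(((-35 - 88) + x(S(-5, 0), 5)) - 390) = (1/(-28) + 213)*(((-35 - 88) + 1) - 390) = (-1/28 + 213)*((-123 + 1) - 390) = 5963*(-122 - 390)/28 = (5963/28)*(-512) = -763264/7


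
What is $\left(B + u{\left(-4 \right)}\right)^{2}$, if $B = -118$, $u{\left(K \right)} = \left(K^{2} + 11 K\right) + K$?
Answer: $22500$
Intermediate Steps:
$u{\left(K \right)} = K^{2} + 12 K$
$\left(B + u{\left(-4 \right)}\right)^{2} = \left(-118 - 4 \left(12 - 4\right)\right)^{2} = \left(-118 - 32\right)^{2} = \left(-150\right)^{2} = 22500$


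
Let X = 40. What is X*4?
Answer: 160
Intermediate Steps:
X*4 = 40*4 = 160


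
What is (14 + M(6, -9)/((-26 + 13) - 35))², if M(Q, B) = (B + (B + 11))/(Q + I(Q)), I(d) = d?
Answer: 65141041/331776 ≈ 196.34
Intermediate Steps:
M(Q, B) = (11 + 2*B)/(2*Q) (M(Q, B) = (B + (B + 11))/(Q + Q) = (B + (11 + B))/((2*Q)) = (11 + 2*B)*(1/(2*Q)) = (11 + 2*B)/(2*Q))
(14 + M(6, -9)/((-26 + 13) - 35))² = (14 + ((11/2 - 9)/6)/((-26 + 13) - 35))² = (14 + ((⅙)*(-7/2))/(-13 - 35))² = (14 - 7/12/(-48))² = (14 - 7/12*(-1/48))² = (14 + 7/576)² = (8071/576)² = 65141041/331776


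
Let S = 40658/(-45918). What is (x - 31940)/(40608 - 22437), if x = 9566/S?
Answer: -868934054/369398259 ≈ -2.3523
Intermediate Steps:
S = -20329/22959 (S = 40658*(-1/45918) = -20329/22959 ≈ -0.88545)
x = -219625794/20329 (x = 9566/(-20329/22959) = 9566*(-22959/20329) = -219625794/20329 ≈ -10804.)
(x - 31940)/(40608 - 22437) = (-219625794/20329 - 31940)/(40608 - 22437) = -868934054/20329/18171 = -868934054/20329*1/18171 = -868934054/369398259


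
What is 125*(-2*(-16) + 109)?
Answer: 17625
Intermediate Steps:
125*(-2*(-16) + 109) = 125*(32 + 109) = 125*141 = 17625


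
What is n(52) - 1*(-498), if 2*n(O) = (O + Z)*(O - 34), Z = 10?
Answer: 1056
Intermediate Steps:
n(O) = (-34 + O)*(10 + O)/2 (n(O) = ((O + 10)*(O - 34))/2 = ((10 + O)*(-34 + O))/2 = ((-34 + O)*(10 + O))/2 = (-34 + O)*(10 + O)/2)
n(52) - 1*(-498) = (-170 + (½)*52² - 12*52) - 1*(-498) = (-170 + (½)*2704 - 624) + 498 = (-170 + 1352 - 624) + 498 = 558 + 498 = 1056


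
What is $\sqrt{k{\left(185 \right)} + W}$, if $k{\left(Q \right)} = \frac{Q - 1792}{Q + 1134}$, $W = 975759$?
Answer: $\frac{\sqrt{1697585333966}}{1319} \approx 987.8$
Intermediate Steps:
$k{\left(Q \right)} = \frac{-1792 + Q}{1134 + Q}$
$\sqrt{k{\left(185 \right)} + W} = \sqrt{\frac{-1792 + 185}{1134 + 185} + 975759} = \sqrt{\frac{1}{1319} \left(-1607\right) + 975759} = \sqrt{- \frac{1607}{1319} + 975759} = \sqrt{\frac{1287024514}{1319}} = \frac{\sqrt{1697585333966}}{1319}$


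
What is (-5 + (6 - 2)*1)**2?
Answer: 1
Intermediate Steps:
(-5 + (6 - 2)*1)**2 = (-5 + 4*1)**2 = (-5 + 4)**2 = (-1)**2 = 1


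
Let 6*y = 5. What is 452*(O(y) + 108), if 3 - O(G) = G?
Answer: 149386/3 ≈ 49795.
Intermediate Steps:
y = ⅚ (y = (⅙)*5 = ⅚ ≈ 0.83333)
O(G) = 3 - G
452*(O(y) + 108) = 452*((3 - 1*⅚) + 108) = 452*((3 - ⅚) + 108) = 452*(13/6 + 108) = 452*(661/6) = 149386/3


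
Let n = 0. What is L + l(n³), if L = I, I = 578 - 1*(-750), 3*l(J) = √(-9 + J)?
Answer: 1328 + I ≈ 1328.0 + 1.0*I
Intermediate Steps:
l(J) = √(-9 + J)/3
I = 1328 (I = 578 + 750 = 1328)
L = 1328
L + l(n³) = 1328 + √(-9 + 0³)/3 = 1328 + √(-9 + 0)/3 = 1328 + √(-9)/3 = 1328 + (3*I)/3 = 1328 + I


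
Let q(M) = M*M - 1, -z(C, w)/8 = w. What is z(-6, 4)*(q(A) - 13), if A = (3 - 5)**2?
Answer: -64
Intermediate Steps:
z(C, w) = -8*w
A = 4 (A = (-2)**2 = 4)
q(M) = -1 + M**2 (q(M) = M**2 - 1 = -1 + M**2)
z(-6, 4)*(q(A) - 13) = (-8*4)*((-1 + 4**2) - 13) = -32*((-1 + 16) - 13) = -32*(15 - 13) = -32*2 = -64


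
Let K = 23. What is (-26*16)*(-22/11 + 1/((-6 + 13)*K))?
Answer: 133536/161 ≈ 829.42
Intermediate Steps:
(-26*16)*(-22/11 + 1/((-6 + 13)*K)) = (-26*16)*(-22/11 + 1/((-6 + 13)*23)) = -416*(-22*1/11 + (1/23)/7) = -416*(-2 + (⅐)*(1/23)) = -416*(-2 + 1/161) = -416*(-321/161) = 133536/161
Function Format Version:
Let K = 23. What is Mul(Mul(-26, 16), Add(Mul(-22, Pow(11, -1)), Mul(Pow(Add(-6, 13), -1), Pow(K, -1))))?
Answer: Rational(133536, 161) ≈ 829.42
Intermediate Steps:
Mul(Mul(-26, 16), Add(Mul(-22, Pow(11, -1)), Mul(Pow(Add(-6, 13), -1), Pow(K, -1)))) = Mul(Mul(-26, 16), Add(Mul(-22, Pow(11, -1)), Mul(Pow(Add(-6, 13), -1), Pow(23, -1)))) = Mul(-416, Add(Mul(-22, Rational(1, 11)), Mul(Pow(7, -1), Rational(1, 23)))) = Mul(-416, Add(-2, Mul(Rational(1, 7), Rational(1, 23)))) = Mul(-416, Add(-2, Rational(1, 161))) = Mul(-416, Rational(-321, 161)) = Rational(133536, 161)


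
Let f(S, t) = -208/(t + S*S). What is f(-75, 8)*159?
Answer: -33072/5633 ≈ -5.8711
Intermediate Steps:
f(S, t) = -208/(t + S**2)
f(-75, 8)*159 = -208/(8 + (-75)**2)*159 = -208/(8 + 5625)*159 = -208/5633*159 = -33072/5633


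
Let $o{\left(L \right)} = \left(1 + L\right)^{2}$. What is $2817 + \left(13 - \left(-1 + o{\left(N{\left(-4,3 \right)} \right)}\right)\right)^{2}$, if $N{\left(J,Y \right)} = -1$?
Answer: $3013$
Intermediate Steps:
$2817 + \left(13 - \left(-1 + o{\left(N{\left(-4,3 \right)} \right)}\right)\right)^{2} = 2817 + \left(13 + \left(1 - \left(1 - 1\right)^{2}\right)\right)^{2} = 2817 + \left(13 + \left(1 - 0^{2}\right)\right)^{2} = 2817 + \left(13 + \left(1 - 0\right)\right)^{2} = 2817 + \left(13 + \left(1 + 0\right)\right)^{2} = 2817 + \left(13 + 1\right)^{2} = 2817 + 14^{2} = 2817 + 196 = 3013$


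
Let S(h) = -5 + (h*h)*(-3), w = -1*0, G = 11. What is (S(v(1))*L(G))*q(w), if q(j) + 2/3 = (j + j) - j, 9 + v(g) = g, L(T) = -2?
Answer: -788/3 ≈ -262.67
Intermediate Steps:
v(g) = -9 + g
w = 0
q(j) = -2/3 + j (q(j) = -2/3 + ((j + j) - j) = -2/3 + (2*j - j) = -2/3 + j)
S(h) = -5 - 3*h**2 (S(h) = -5 + h**2*(-3) = -5 - 3*h**2)
(S(v(1))*L(G))*q(w) = ((-5 - 3*(-9 + 1)**2)*(-2))*(-2/3 + 0) = ((-5 - 3*(-8)**2)*(-2))*(-2/3) = ((-5 - 3*64)*(-2))*(-2/3) = ((-5 - 192)*(-2))*(-2/3) = -197*(-2)*(-2/3) = 394*(-2/3) = -788/3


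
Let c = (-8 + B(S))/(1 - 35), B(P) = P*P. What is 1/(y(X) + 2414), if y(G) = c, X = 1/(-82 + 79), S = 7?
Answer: 34/82035 ≈ 0.00041446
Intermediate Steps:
B(P) = P²
X = -⅓ (X = 1/(-3) = -⅓ ≈ -0.33333)
c = -41/34 (c = (-8 + 7²)/(1 - 35) = (-8 + 49)/(-34) = 41*(-1/34) = -41/34 ≈ -1.2059)
y(G) = -41/34
1/(y(X) + 2414) = 1/(-41/34 + 2414) = 1/(82035/34) = 34/82035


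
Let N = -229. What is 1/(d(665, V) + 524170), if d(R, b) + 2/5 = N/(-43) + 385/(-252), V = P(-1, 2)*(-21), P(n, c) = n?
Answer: 7740/4057102099 ≈ 1.9078e-6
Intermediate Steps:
V = 21 (V = -1*(-21) = 21)
d(R, b) = 26299/7740 (d(R, b) = -⅖ + (-229/(-43) + 385/(-252)) = -⅖ + (-229*(-1/43) + 385*(-1/252)) = -⅖ + (229/43 - 55/36) = -⅖ + 5879/1548 = 26299/7740)
1/(d(665, V) + 524170) = 1/(26299/7740 + 524170) = 1/(4057102099/7740) = 7740/4057102099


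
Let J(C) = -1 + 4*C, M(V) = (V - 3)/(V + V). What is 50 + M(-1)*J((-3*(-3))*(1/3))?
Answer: 72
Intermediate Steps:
M(V) = (-3 + V)/(2*V) (M(V) = (-3 + V)/((2*V)) = (-3 + V)*(1/(2*V)) = (-3 + V)/(2*V))
50 + M(-1)*J((-3*(-3))*(1/3)) = 50 + ((1/2)*(-3 - 1)/(-1))*(-1 + 4*((-3*(-3))*(1/3))) = 50 + ((1/2)*(-1)*(-4))*(-1 + 4*(9*(1*(1/3)))) = 50 + 2*(-1 + 4*(9*(1/3))) = 50 + 2*(-1 + 4*3) = 50 + 2*(-1 + 12) = 50 + 2*11 = 50 + 22 = 72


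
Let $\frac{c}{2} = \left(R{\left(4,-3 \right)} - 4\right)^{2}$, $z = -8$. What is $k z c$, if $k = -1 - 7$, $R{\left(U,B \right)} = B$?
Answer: $6272$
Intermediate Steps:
$k = -8$ ($k = -1 - 7 = -8$)
$c = 98$ ($c = 2 \left(-3 - 4\right)^{2} = 2 \left(-7\right)^{2} = 2 \cdot 49 = 98$)
$k z c = \left(-8\right) \left(-8\right) 98 = 64 \cdot 98 = 6272$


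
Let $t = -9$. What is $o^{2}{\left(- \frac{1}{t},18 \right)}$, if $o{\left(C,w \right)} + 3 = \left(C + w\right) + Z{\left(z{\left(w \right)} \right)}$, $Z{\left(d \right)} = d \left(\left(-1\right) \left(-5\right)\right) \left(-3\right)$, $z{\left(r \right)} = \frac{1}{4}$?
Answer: $\frac{167281}{1296} \approx 129.07$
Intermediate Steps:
$z{\left(r \right)} = \frac{1}{4}$
$Z{\left(d \right)} = - 15 d$ ($Z{\left(d \right)} = d 5 \left(-3\right) = 5 d \left(-3\right) = - 15 d$)
$o{\left(C,w \right)} = - \frac{27}{4} + C + w$ ($o{\left(C,w \right)} = -3 - \left(\frac{15}{4} - C - w\right) = -3 + \left(- \frac{15}{4} + C + w\right) = - \frac{27}{4} + C + w$)
$o^{2}{\left(- \frac{1}{t},18 \right)} = \left(- \frac{27}{4} - \frac{1}{-9} + 18\right)^{2} = \left(- \frac{27}{4} - - \frac{1}{9} + 18\right)^{2} = \left(- \frac{27}{4} + \frac{1}{9} + 18\right)^{2} = \left(\frac{409}{36}\right)^{2} = \frac{167281}{1296}$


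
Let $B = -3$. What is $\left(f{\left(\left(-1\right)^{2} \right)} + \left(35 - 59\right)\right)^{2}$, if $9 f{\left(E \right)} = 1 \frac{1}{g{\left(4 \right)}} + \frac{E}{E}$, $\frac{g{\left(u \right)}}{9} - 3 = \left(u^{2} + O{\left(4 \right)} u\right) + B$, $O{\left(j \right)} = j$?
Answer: $\frac{3833962561}{6718464} \approx 570.66$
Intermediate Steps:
$g{\left(u \right)} = 9 u^{2} + 36 u$ ($g{\left(u \right)} = 27 + 9 \left(\left(u^{2} + 4 u\right) - 3\right) = 27 + 9 \left(-3 + u^{2} + 4 u\right) = 27 + \left(-27 + 9 u^{2} + 36 u\right) = 9 u^{2} + 36 u$)
$f{\left(E \right)} = \frac{289}{2592}$ ($f{\left(E \right)} = \frac{1 \frac{1}{9 \cdot 4 \left(4 + 4\right)} + \frac{E}{E}}{9} = \frac{1 \frac{1}{9 \cdot 4 \cdot 8} + 1}{9} = \frac{1 \cdot \frac{1}{288} + 1}{9} = \frac{\frac{1}{288} + 1}{9} = \frac{1}{9} \cdot \frac{289}{288} = \frac{289}{2592}$)
$\left(f{\left(\left(-1\right)^{2} \right)} + \left(35 - 59\right)\right)^{2} = \left(\frac{289}{2592} + \left(35 - 59\right)\right)^{2} = \left(\frac{289}{2592} - 24\right)^{2} = \left(- \frac{61919}{2592}\right)^{2} = \frac{3833962561}{6718464}$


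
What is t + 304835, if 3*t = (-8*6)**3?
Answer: 267971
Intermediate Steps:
t = -36864 (t = (-8*6)**3/3 = (1/3)*(-48)**3 = (1/3)*(-110592) = -36864)
t + 304835 = -36864 + 304835 = 267971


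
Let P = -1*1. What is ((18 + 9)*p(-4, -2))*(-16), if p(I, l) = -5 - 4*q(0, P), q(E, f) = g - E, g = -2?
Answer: -1296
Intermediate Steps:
P = -1
q(E, f) = -2 - E
p(I, l) = 3 (p(I, l) = -5 - 4*(-2 - 1*0) = -5 - 4*(-2 + 0) = -5 - 4*(-2) = -5 + 8 = 3)
((18 + 9)*p(-4, -2))*(-16) = ((18 + 9)*3)*(-16) = (27*3)*(-16) = 81*(-16) = -1296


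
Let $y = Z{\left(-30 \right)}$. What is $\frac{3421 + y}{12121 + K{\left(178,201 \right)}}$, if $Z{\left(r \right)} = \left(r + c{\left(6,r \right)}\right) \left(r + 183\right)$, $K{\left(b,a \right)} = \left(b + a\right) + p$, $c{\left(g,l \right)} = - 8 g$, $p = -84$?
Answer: $- \frac{8513}{12416} \approx -0.68565$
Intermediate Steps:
$K{\left(b,a \right)} = -84 + a + b$ ($K{\left(b,a \right)} = \left(b + a\right) - 84 = \left(a + b\right) - 84 = -84 + a + b$)
$Z{\left(r \right)} = \left(-48 + r\right) \left(183 + r\right)$ ($Z{\left(r \right)} = \left(r - 48\right) \left(r + 183\right) = \left(r - 48\right) \left(183 + r\right) = \left(-48 + r\right) \left(183 + r\right)$)
$y = -11934$ ($y = -8784 + \left(-30\right)^{2} + 135 \left(-30\right) = -8784 + 900 - 4050 = -11934$)
$\frac{3421 + y}{12121 + K{\left(178,201 \right)}} = \frac{3421 - 11934}{12121 + \left(-84 + 201 + 178\right)} = - \frac{8513}{12121 + 295} = - \frac{8513}{12416}$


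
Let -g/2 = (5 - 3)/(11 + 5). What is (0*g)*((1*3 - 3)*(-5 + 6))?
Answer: 0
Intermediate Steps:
g = -¼ (g = -2*(5 - 3)/(11 + 5) = -4/16 = -2*⅛ = -¼ ≈ -0.25000)
(0*g)*((1*3 - 3)*(-5 + 6)) = (0*(-¼))*((1*3 - 3)*(-5 + 6)) = 0*((3 - 3)*1) = 0*(0*1) = 0*0 = 0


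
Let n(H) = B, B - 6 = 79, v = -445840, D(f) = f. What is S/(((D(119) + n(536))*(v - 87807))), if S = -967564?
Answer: 241891/27215997 ≈ 0.0088878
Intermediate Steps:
B = 85 (B = 6 + 79 = 85)
n(H) = 85
S/(((D(119) + n(536))*(v - 87807))) = -967564*1/((-445840 - 87807)*(119 + 85)) = -967564/(204*(-533647)) = -967564/(-108863988) = -967564*(-1/108863988) = 241891/27215997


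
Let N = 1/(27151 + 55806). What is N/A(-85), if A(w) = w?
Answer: -1/7051345 ≈ -1.4182e-7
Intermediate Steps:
N = 1/82957 ≈ 1.2054e-5
N/A(-85) = (1/82957)/(-85) = (1/82957)*(-1/85) = -1/7051345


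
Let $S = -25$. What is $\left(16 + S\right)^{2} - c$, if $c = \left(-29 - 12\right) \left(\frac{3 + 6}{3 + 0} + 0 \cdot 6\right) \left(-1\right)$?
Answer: $-42$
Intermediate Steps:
$c = 123$ ($c = - 41 \left(\frac{9}{3} + 0\right) \left(-1\right) = - 41 \left(9 \cdot \frac{1}{3} + 0\right) \left(-1\right) = - 41 \left(3 + 0\right) \left(-1\right) = - 41 \cdot 3 \left(-1\right) = \left(-41\right) \left(-3\right) = 123$)
$\left(16 + S\right)^{2} - c = \left(16 - 25\right)^{2} - 123 = \left(-9\right)^{2} - 123 = 81 - 123 = -42$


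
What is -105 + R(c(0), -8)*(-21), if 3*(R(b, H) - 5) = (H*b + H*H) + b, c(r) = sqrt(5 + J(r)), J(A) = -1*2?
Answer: -658 + 49*sqrt(3) ≈ -573.13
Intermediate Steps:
J(A) = -2
c(r) = sqrt(3) (c(r) = sqrt(5 - 2) = sqrt(3))
R(b, H) = 5 + b/3 + H**2/3 + H*b/3 (R(b, H) = 5 + ((H*b + H*H) + b)/3 = 5 + ((H*b + H**2) + b)/3 = 5 + ((H**2 + H*b) + b)/3 = 5 + (b + H**2 + H*b)/3 = 5 + (b/3 + H**2/3 + H*b/3) = 5 + b/3 + H**2/3 + H*b/3)
-105 + R(c(0), -8)*(-21) = -105 + (5 + sqrt(3)/3 + (1/3)*(-8)**2 + (1/3)*(-8)*sqrt(3))*(-21) = -105 + (5 + sqrt(3)/3 + (1/3)*64 - 8*sqrt(3)/3)*(-21) = -105 + (5 + sqrt(3)/3 + 64/3 - 8*sqrt(3)/3)*(-21) = -105 + (79/3 - 7*sqrt(3)/3)*(-21) = -105 + (-553 + 49*sqrt(3)) = -658 + 49*sqrt(3)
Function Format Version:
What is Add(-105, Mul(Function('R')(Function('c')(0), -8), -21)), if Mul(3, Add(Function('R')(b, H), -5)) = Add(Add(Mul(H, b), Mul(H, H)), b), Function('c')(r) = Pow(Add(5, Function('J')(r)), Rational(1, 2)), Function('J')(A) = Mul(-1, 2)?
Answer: Add(-658, Mul(49, Pow(3, Rational(1, 2)))) ≈ -573.13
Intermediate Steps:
Function('J')(A) = -2
Function('c')(r) = Pow(3, Rational(1, 2)) (Function('c')(r) = Pow(Add(5, -2), Rational(1, 2)) = Pow(3, Rational(1, 2)))
Function('R')(b, H) = Add(5, Mul(Rational(1, 3), b), Mul(Rational(1, 3), Pow(H, 2)), Mul(Rational(1, 3), H, b)) (Function('R')(b, H) = Add(5, Mul(Rational(1, 3), Add(Add(Mul(H, b), Mul(H, H)), b))) = Add(5, Mul(Rational(1, 3), Add(Add(Mul(H, b), Pow(H, 2)), b))) = Add(5, Mul(Rational(1, 3), Add(Add(Pow(H, 2), Mul(H, b)), b))) = Add(5, Mul(Rational(1, 3), Add(b, Pow(H, 2), Mul(H, b)))) = Add(5, Add(Mul(Rational(1, 3), b), Mul(Rational(1, 3), Pow(H, 2)), Mul(Rational(1, 3), H, b))) = Add(5, Mul(Rational(1, 3), b), Mul(Rational(1, 3), Pow(H, 2)), Mul(Rational(1, 3), H, b)))
Add(-105, Mul(Function('R')(Function('c')(0), -8), -21)) = Add(-105, Mul(Add(5, Mul(Rational(1, 3), Pow(3, Rational(1, 2))), Mul(Rational(1, 3), Pow(-8, 2)), Mul(Rational(1, 3), -8, Pow(3, Rational(1, 2)))), -21)) = Add(-105, Mul(Add(5, Mul(Rational(1, 3), Pow(3, Rational(1, 2))), Mul(Rational(1, 3), 64), Mul(Rational(-8, 3), Pow(3, Rational(1, 2)))), -21)) = Add(-105, Mul(Add(5, Mul(Rational(1, 3), Pow(3, Rational(1, 2))), Rational(64, 3), Mul(Rational(-8, 3), Pow(3, Rational(1, 2)))), -21)) = Add(-105, Mul(Add(Rational(79, 3), Mul(Rational(-7, 3), Pow(3, Rational(1, 2)))), -21)) = Add(-105, Add(-553, Mul(49, Pow(3, Rational(1, 2))))) = Add(-658, Mul(49, Pow(3, Rational(1, 2))))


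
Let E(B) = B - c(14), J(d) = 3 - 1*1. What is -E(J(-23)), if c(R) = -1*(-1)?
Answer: -1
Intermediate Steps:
J(d) = 2 (J(d) = 3 - 1 = 2)
c(R) = 1
E(B) = -1 + B (E(B) = B - 1*1 = B - 1 = -1 + B)
-E(J(-23)) = -(-1 + 2) = -1*1 = -1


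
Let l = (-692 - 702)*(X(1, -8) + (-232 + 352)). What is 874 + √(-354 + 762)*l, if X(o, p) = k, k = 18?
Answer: 874 - 384744*√102 ≈ -3.8848e+6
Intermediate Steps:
X(o, p) = 18
l = -192372 (l = (-692 - 702)*(18 + (-232 + 352)) = -1394*(18 + 120) = -1394*138 = -192372)
874 + √(-354 + 762)*l = 874 + √(-354 + 762)*(-192372) = 874 + √408*(-192372) = 874 + (2*√102)*(-192372) = 874 - 384744*√102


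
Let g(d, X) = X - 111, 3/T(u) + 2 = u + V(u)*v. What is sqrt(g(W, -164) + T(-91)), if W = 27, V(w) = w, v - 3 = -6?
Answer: I*sqrt(247485)/30 ≈ 16.583*I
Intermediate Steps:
v = -3 (v = 3 - 6 = -3)
T(u) = 3/(-2 - 2*u) (T(u) = 3/(-2 + (u + u*(-3))) = 3/(-2 + (u - 3*u)) = 3/(-2 - 2*u))
g(d, X) = -111 + X
sqrt(g(W, -164) + T(-91)) = sqrt((-111 - 164) - 3/(2 + 2*(-91))) = sqrt(-275 - 3/(2 - 182)) = sqrt(-275 - 3/(-180)) = sqrt(-275 - 3*(-1/180)) = sqrt(-275 + 1/60) = sqrt(-16499/60) = I*sqrt(247485)/30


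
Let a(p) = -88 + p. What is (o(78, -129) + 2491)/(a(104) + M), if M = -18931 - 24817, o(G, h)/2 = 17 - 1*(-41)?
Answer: -2607/43732 ≈ -0.059613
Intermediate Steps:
o(G, h) = 116 (o(G, h) = 2*(17 - 1*(-41)) = 2*(17 + 41) = 2*58 = 116)
M = -43748
(o(78, -129) + 2491)/(a(104) + M) = (116 + 2491)/((-88 + 104) - 43748) = 2607/(16 - 43748) = 2607/(-43732) = 2607*(-1/43732) = -2607/43732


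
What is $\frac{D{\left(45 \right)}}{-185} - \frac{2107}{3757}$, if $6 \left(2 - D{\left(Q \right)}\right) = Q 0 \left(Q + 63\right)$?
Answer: $- \frac{397309}{695045} \approx -0.57163$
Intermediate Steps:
$D{\left(Q \right)} = 2$ ($D{\left(Q \right)} = 2 - \frac{Q 0 \left(Q + 63\right)}{6} = 2 - \frac{0 \left(63 + Q\right)}{6} = 2 - 0 = 2 + 0 = 2$)
$\frac{D{\left(45 \right)}}{-185} - \frac{2107}{3757} = \frac{2}{-185} - \frac{2107}{3757} = 2 \left(- \frac{1}{185}\right) - \frac{2107}{3757} = - \frac{2}{185} - \frac{2107}{3757} = - \frac{397309}{695045}$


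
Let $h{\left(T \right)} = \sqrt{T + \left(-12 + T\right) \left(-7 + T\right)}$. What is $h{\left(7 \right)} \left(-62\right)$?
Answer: $- 62 \sqrt{7} \approx -164.04$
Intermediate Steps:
$h{\left(7 \right)} \left(-62\right) = \sqrt{84 + 7^{2} - 126} \left(-62\right) = \sqrt{84 + 49 - 126} \left(-62\right) = \sqrt{7} \left(-62\right) = - 62 \sqrt{7}$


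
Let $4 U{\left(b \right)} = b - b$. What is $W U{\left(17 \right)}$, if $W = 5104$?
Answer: $0$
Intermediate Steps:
$U{\left(b \right)} = 0$ ($U{\left(b \right)} = \frac{b - b}{4} = \frac{1}{4} \cdot 0 = 0$)
$W U{\left(17 \right)} = 5104 \cdot 0 = 0$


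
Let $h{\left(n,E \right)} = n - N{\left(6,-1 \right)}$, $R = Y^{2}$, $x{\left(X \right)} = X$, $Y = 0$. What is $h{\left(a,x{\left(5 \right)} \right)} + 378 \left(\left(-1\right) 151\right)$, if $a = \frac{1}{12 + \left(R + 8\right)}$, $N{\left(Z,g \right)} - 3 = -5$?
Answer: $- \frac{1141519}{20} \approx -57076.0$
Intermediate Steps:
$N{\left(Z,g \right)} = -2$ ($N{\left(Z,g \right)} = 3 - 5 = -2$)
$R = 0$ ($R = 0^{2} = 0$)
$a = \frac{1}{20}$ ($a = \frac{1}{12 + \left(0 + 8\right)} = \frac{1}{12 + 8} = \frac{1}{20} \approx 0.05$)
$h{\left(n,E \right)} = 2 + n$ ($h{\left(n,E \right)} = n - -2 = n + 2 = 2 + n$)
$h{\left(a,x{\left(5 \right)} \right)} + 378 \left(\left(-1\right) 151\right) = \left(2 + \frac{1}{20}\right) + 378 \left(\left(-1\right) 151\right) = \frac{41}{20} + 378 \left(-151\right) = \frac{41}{20} - 57078 = - \frac{1141519}{20}$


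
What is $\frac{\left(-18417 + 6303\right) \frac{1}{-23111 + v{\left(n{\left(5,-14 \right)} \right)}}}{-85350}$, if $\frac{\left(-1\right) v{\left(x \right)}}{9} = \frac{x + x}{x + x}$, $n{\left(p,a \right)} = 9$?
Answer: $- \frac{2019}{328882000} \approx -6.139 \cdot 10^{-6}$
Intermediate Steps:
$v{\left(x \right)} = -9$ ($v{\left(x \right)} = - 9 \frac{x + x}{x + x} = - 9 \frac{2 x}{2 x} = - 9 \cdot 2 x \frac{1}{2 x} = \left(-9\right) 1 = -9$)
$\frac{\left(-18417 + 6303\right) \frac{1}{-23111 + v{\left(n{\left(5,-14 \right)} \right)}}}{-85350} = \frac{\left(-18417 + 6303\right) \frac{1}{-23111 - 9}}{-85350} = - \frac{12114}{-23120} \left(- \frac{1}{85350}\right) = \left(-12114\right) \left(- \frac{1}{23120}\right) \left(- \frac{1}{85350}\right) = \frac{6057}{11560} \left(- \frac{1}{85350}\right) = - \frac{2019}{328882000}$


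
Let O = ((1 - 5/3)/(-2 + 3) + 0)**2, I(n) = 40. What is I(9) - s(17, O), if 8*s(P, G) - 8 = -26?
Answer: 169/4 ≈ 42.250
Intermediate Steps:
O = 4/9 (O = ((1 - 5*1/3)/1 + 0)**2 = ((1 - 5/3)*1 + 0)**2 = (-2/3*1 + 0)**2 = (-2/3 + 0)**2 = (-2/3)**2 = 4/9 ≈ 0.44444)
s(P, G) = -9/4 (s(P, G) = 1 + (1/8)*(-26) = 1 - 13/4 = -9/4)
I(9) - s(17, O) = 40 - 1*(-9/4) = 40 + 9/4 = 169/4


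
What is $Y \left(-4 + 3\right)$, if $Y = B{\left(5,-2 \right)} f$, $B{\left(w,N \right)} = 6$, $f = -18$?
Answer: $108$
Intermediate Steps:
$Y = -108$ ($Y = 6 \left(-18\right) = -108$)
$Y \left(-4 + 3\right) = - 108 \left(-4 + 3\right) = \left(-108\right) \left(-1\right) = 108$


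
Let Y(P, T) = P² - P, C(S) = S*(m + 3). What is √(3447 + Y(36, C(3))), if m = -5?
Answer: 3*√523 ≈ 68.608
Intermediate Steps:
C(S) = -2*S (C(S) = S*(-5 + 3) = S*(-2) = -2*S)
√(3447 + Y(36, C(3))) = √(3447 + 36*(-1 + 36)) = √(3447 + 36*35) = √(3447 + 1260) = √4707 = 3*√523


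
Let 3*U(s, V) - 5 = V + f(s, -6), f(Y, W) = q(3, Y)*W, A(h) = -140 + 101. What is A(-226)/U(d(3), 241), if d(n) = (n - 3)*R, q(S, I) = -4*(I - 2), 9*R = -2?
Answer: -13/22 ≈ -0.59091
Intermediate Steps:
R = -2/9 (R = (⅑)*(-2) = -2/9 ≈ -0.22222)
A(h) = -39
q(S, I) = 8 - 4*I (q(S, I) = -4*(-2 + I) = 8 - 4*I)
f(Y, W) = W*(8 - 4*Y) (f(Y, W) = (8 - 4*Y)*W = W*(8 - 4*Y))
d(n) = ⅔ - 2*n/9 (d(n) = (n - 3)*(-2/9) = (-3 + n)*(-2/9) = ⅔ - 2*n/9)
U(s, V) = -43/3 + 8*s + V/3 (U(s, V) = 5/3 + (V + 4*(-6)*(2 - s))/3 = 5/3 + (V + (-48 + 24*s))/3 = 5/3 + (-48 + V + 24*s)/3 = 5/3 + (-16 + 8*s + V/3) = -43/3 + 8*s + V/3)
A(-226)/U(d(3), 241) = -39/(-43/3 + 8*(⅔ - 2/9*3) + (⅓)*241) = -39/(-43/3 + 8*(⅔ - ⅔) + 241/3) = -39/(-43/3 + 8*0 + 241/3) = -39/(-43/3 + 0 + 241/3) = -39/66 = -39*1/66 = -13/22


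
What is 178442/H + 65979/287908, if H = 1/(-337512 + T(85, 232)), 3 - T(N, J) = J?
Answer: -17351403121753997/287908 ≈ -6.0267e+10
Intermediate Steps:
T(N, J) = 3 - J
H = -1/337741 (H = 1/(-337512 + (3 - 1*232)) = 1/(-337512 + (3 - 232)) = 1/(-337512 - 229) = 1/(-337741) = -1/337741 ≈ -2.9608e-6)
178442/H + 65979/287908 = 178442/(-1/337741) + 65979/287908 = 178442*(-337741) + 65979*(1/287908) = -60267179522 + 65979/287908 = -17351403121753997/287908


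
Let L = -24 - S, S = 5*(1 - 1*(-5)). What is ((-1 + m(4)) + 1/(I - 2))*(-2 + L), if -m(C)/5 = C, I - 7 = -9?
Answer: 1190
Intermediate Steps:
I = -2 (I = 7 - 9 = -2)
m(C) = -5*C
S = 30 (S = 5*(1 + 5) = 5*6 = 30)
L = -54 (L = -24 - 1*30 = -24 - 30 = -54)
((-1 + m(4)) + 1/(I - 2))*(-2 + L) = ((-1 - 5*4) + 1/(-2 - 2))*(-2 - 54) = ((-1 - 20) + 1/(-4))*(-56) = (-21 - ¼)*(-56) = -85/4*(-56) = 1190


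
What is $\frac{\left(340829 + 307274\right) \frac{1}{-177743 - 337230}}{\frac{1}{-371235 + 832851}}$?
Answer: $- \frac{299174714448}{514973} \approx -5.8095 \cdot 10^{5}$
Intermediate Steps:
$\frac{\left(340829 + 307274\right) \frac{1}{-177743 - 337230}}{\frac{1}{-371235 + 832851}} = \frac{648103 \frac{1}{-514973}}{\frac{1}{461616}} = 648103 \left(- \frac{1}{514973}\right) \frac{1}{\frac{1}{461616}} = \left(- \frac{648103}{514973}\right) 461616 = - \frac{299174714448}{514973}$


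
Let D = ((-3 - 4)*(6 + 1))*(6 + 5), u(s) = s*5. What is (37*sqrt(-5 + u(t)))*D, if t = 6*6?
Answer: -99715*sqrt(7) ≈ -2.6382e+5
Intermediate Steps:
t = 36
u(s) = 5*s
D = -539 (D = -7*7*11 = -49*11 = -539)
(37*sqrt(-5 + u(t)))*D = (37*sqrt(-5 + 5*36))*(-539) = (37*sqrt(-5 + 180))*(-539) = (37*sqrt(175))*(-539) = (37*(5*sqrt(7)))*(-539) = (185*sqrt(7))*(-539) = -99715*sqrt(7)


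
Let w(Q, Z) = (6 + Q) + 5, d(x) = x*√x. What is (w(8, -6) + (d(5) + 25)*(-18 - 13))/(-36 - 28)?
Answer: 189/16 + 155*√5/64 ≈ 17.228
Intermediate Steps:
d(x) = x^(3/2)
w(Q, Z) = 11 + Q
(w(8, -6) + (d(5) + 25)*(-18 - 13))/(-36 - 28) = ((11 + 8) + (5^(3/2) + 25)*(-18 - 13))/(-36 - 28) = (19 + (5*√5 + 25)*(-31))/(-64) = -(19 + (25 + 5*√5)*(-31))/64 = -(19 + (-775 - 155*√5))/64 = -(-756 - 155*√5)/64 = 189/16 + 155*√5/64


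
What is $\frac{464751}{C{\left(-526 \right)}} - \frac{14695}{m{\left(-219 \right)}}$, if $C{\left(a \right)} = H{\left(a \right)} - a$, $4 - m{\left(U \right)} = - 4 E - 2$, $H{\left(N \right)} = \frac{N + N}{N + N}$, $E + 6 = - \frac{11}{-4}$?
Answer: $\frac{10997522}{3689} \approx 2981.2$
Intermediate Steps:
$E = - \frac{13}{4}$ ($E = -6 - \frac{11}{-4} = -6 - - \frac{11}{4} = -6 + \frac{11}{4} = - \frac{13}{4} \approx -3.25$)
$H{\left(N \right)} = 1$ ($H{\left(N \right)} = \frac{2 N}{2 N} = 2 N \frac{1}{2 N} = 1$)
$m{\left(U \right)} = -7$ ($m{\left(U \right)} = 4 - \left(\left(-4\right) \left(- \frac{13}{4}\right) - 2\right) = 4 - \left(13 - 2\right) = 4 - 11 = -7$)
$C{\left(a \right)} = 1 - a$
$\frac{464751}{C{\left(-526 \right)}} - \frac{14695}{m{\left(-219 \right)}} = \frac{464751}{1 - -526} - \frac{14695}{-7} = \frac{464751}{1 + 526} - - \frac{14695}{7} = \frac{464751}{527} + \frac{14695}{7} = \frac{10997522}{3689}$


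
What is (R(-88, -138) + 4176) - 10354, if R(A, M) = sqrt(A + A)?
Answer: -6178 + 4*I*sqrt(11) ≈ -6178.0 + 13.266*I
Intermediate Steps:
R(A, M) = sqrt(2)*sqrt(A) (R(A, M) = sqrt(2*A) = sqrt(2)*sqrt(A))
(R(-88, -138) + 4176) - 10354 = (sqrt(2)*sqrt(-88) + 4176) - 10354 = (sqrt(2)*(2*I*sqrt(22)) + 4176) - 10354 = (4*I*sqrt(11) + 4176) - 10354 = (4176 + 4*I*sqrt(11)) - 10354 = -6178 + 4*I*sqrt(11)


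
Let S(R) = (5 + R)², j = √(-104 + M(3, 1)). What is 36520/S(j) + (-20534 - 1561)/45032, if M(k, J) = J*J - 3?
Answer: 5*(-329271667*I - 44190*√106)/(45032*(10*√106 + 81*I)) ≈ -172.87 - 219.1*I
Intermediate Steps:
M(k, J) = -3 + J² (M(k, J) = J² - 3 = -3 + J²)
j = I*√106 (j = √(-104 + (-3 + 1²)) = √(-104 + (-3 + 1)) = √(-104 - 2) = √(-106) = I*√106 ≈ 10.296*I)
36520/S(j) + (-20534 - 1561)/45032 = 36520/((5 + I*√106)²) + (-20534 - 1561)/45032 = 36520/(5 + I*√106)² - 22095*1/45032 = 36520/(5 + I*√106)² - 22095/45032 = -22095/45032 + 36520/(5 + I*√106)²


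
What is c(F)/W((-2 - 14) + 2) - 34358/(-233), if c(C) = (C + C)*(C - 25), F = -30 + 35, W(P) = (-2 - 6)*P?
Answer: 475187/3262 ≈ 145.67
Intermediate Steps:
W(P) = -8*P
F = 5
c(C) = 2*C*(-25 + C) (c(C) = (2*C)*(-25 + C) = 2*C*(-25 + C))
c(F)/W((-2 - 14) + 2) - 34358/(-233) = (2*5*(-25 + 5))/((-8*((-2 - 14) + 2))) - 34358/(-233) = (2*5*(-20))/((-8*(-16 + 2))) - 34358*(-1/233) = -200/((-8*(-14))) + 34358/233 = -200/112 + 34358/233 = -200*1/112 + 34358/233 = -25/14 + 34358/233 = 475187/3262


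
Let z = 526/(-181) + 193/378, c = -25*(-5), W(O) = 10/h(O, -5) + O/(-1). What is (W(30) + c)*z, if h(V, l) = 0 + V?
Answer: -23436985/102627 ≈ -228.37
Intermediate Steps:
h(V, l) = V
W(O) = -O + 10/O (W(O) = 10/O + O/(-1) = 10/O + O*(-1) = 10/O - O = -O + 10/O)
c = 125
z = -163895/68418 (z = 526*(-1/181) + 193*(1/378) = -526/181 + 193/378 = -163895/68418 ≈ -2.3955)
(W(30) + c)*z = ((-1*30 + 10/30) + 125)*(-163895/68418) = ((-30 + 10*(1/30)) + 125)*(-163895/68418) = ((-30 + 1/3) + 125)*(-163895/68418) = (-89/3 + 125)*(-163895/68418) = (286/3)*(-163895/68418) = -23436985/102627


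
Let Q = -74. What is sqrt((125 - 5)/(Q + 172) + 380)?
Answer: 2*sqrt(4670)/7 ≈ 19.525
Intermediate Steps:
sqrt((125 - 5)/(Q + 172) + 380) = sqrt((125 - 5)/(-74 + 172) + 380) = sqrt(120/98 + 380) = sqrt(120*(1/98) + 380) = sqrt(60/49 + 380) = sqrt(18680/49) = 2*sqrt(4670)/7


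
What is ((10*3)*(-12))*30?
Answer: -10800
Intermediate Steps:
((10*3)*(-12))*30 = (30*(-12))*30 = -360*30 = -10800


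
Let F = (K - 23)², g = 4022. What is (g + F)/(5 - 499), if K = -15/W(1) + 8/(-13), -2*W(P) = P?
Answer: -686607/83486 ≈ -8.2242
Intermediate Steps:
W(P) = -P/2
K = 382/13 (K = -15/((-½*1)) + 8/(-13) = -15/(-½) + 8*(-1/13) = -15*(-2) - 8/13 = 30 - 8/13 = 382/13 ≈ 29.385)
F = 6889/169 (F = (382/13 - 23)² = (83/13)² = 6889/169 ≈ 40.763)
(g + F)/(5 - 499) = (4022 + 6889/169)/(5 - 499) = (686607/169)/(-494) = (686607/169)*(-1/494) = -686607/83486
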